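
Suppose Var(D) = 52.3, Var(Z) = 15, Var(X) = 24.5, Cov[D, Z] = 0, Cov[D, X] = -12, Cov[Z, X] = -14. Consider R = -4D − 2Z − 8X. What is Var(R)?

Var(R) = a²·Var(D) + b²·Var(Z) + c²·Var(X) + 2ab·Cov[D, Z] + 2ac·Cov[D, X] + 2bc·Cov[Z, X], with a = -4, b = -2, c = -8.
= 836.8 + 60 + 1568 + 0 + (-768) + (-448)
= 1248.8.

Var(R) = 1248.8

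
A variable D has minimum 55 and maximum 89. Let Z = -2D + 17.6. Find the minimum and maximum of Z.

min(Z) = -160.4, max(Z) = -92.4

a = -2 < 0, so order reverses: min(Z) = a·max(D)+b = (-2)·89 + 17.6 = -160.4; max(Z) = a·min(D)+b = (-2)·55 + 17.6 = -92.4.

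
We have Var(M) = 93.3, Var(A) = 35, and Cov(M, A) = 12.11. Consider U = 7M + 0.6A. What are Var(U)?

Var(U) = a²·Var(M) + b²·Var(A) + 2ab·Cov(M, A) with a = 7, b = 0.6.
= 7²·93.3 + 0.6²·35 + 2·7·0.6·12.11
= 4571.7 + 12.6 + 101.724 = 4686.024.

Var(U) = 4686.024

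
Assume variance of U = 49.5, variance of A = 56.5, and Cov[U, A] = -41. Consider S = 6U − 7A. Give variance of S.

variance of S = a²·variance of U + b²·variance of A + 2ab·Cov[U, A] with a = 6, b = -7.
= 6²·49.5 + (-7)²·56.5 + 2·6·(-7)·(-41)
= 1782 + 2768.5 + 3444 = 7994.5.

variance of S = 7994.5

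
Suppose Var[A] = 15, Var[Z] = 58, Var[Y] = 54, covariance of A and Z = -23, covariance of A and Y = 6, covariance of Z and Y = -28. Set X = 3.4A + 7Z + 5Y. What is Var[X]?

Var[X] = a²·Var[A] + b²·Var[Z] + c²·Var[Y] + 2ab·covariance of A and Z + 2ac·covariance of A and Y + 2bc·covariance of Z and Y, with a = 3.4, b = 7, c = 5.
= 173.4 + 2842 + 1350 + (-1094.8) + 204 + (-1960)
= 1514.6.

Var[X] = 1514.6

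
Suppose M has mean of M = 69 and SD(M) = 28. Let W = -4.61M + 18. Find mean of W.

mean of W = -300.09

W = -4.61M + 18 is linear with a = -4.61, b = 18.
mean of W = a·mean of M + b = (-4.61)·69 + 18 = -300.09.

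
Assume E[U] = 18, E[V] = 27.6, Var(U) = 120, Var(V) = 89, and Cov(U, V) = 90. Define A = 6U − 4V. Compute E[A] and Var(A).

E[A] = -2.4, Var(A) = 1424

E[A] = 6·E[U] + (-4)·E[V] = 6·18 + (-4)·27.6 = -2.4.
Var(A) = a²·Var(U) + b²·Var(V) + 2ab·Cov(U, V) with a = 6, b = -4.
= 6²·120 + (-4)²·89 + 2·6·(-4)·90
= 4320 + 1424 + (-4320) = 1424.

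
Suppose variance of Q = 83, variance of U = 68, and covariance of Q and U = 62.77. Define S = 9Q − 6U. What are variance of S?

variance of S = 2391.84

variance of S = a²·variance of Q + b²·variance of U + 2ab·covariance of Q and U with a = 9, b = -6.
= 9²·83 + (-6)²·68 + 2·9·(-6)·62.77
= 6723 + 2448 + (-6779.16) = 2391.84.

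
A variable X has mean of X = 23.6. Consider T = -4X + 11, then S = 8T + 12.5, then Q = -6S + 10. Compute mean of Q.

mean of T = (-4)·23.6 + 11 = -83.4.
mean of S = 8·(-83.4) + 12.5 = -654.7.
mean of Q = (-6)·(-654.7) + 10 = 3938.2.

mean of Q = 3938.2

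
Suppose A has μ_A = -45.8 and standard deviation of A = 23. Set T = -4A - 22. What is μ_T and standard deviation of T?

μ_T = 161.2, standard deviation of T = 92

T = -4A - 22 is linear with a = -4, b = -22.
μ_T = a·μ_A + b = (-4)·(-45.8) + (-22) = 161.2.
standard deviation of T = |a|·standard deviation of A = |-4|·23 = 92.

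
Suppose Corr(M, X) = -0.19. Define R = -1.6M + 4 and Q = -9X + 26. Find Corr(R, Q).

Linear rescalings preserve correlation up to sign; here the slopes -1.6 and -9 have the same sign, so Corr(R, Q) = Corr(M, X) = -0.19.

Corr(R, Q) = -0.19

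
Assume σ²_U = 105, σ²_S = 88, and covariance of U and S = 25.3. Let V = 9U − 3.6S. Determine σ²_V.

σ²_V = a²·σ²_U + b²·σ²_S + 2ab·covariance of U and S with a = 9, b = -3.6.
= 9²·105 + (-3.6)²·88 + 2·9·(-3.6)·25.3
= 8505 + 1140.48 + (-1639.44) = 8006.04.

σ²_V = 8006.04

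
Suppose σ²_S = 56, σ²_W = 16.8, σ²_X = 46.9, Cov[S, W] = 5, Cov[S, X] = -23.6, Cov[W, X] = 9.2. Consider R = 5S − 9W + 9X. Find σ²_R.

σ²_R = a²·σ²_S + b²·σ²_W + c²·σ²_X + 2ab·Cov[S, W] + 2ac·Cov[S, X] + 2bc·Cov[W, X], with a = 5, b = -9, c = 9.
= 1400 + 1360.8 + 3798.9 + (-450) + (-2124) + (-1490.4)
= 2495.3.

σ²_R = 2495.3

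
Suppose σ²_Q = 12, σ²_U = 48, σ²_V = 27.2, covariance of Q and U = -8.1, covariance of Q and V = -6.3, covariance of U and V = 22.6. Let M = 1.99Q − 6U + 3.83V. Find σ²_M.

σ²_M = a²·σ²_Q + b²·σ²_U + c²·σ²_V + 2ab·covariance of Q and U + 2ac·covariance of Q and V + 2bc·covariance of U and V, with a = 1.99, b = -6, c = 3.83.
= 47.5212 + 1728 + 398.99408 + 193.428 + (-96.03342) + (-1038.696)
= 1233.21386.

σ²_M = 1233.21386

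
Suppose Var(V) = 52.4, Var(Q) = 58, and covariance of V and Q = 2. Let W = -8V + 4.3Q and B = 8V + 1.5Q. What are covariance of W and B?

By bilinearity, covariance of W and B = ac·Var(V) + bd·Var(Q) + (ad+bc)·covariance of V and Q, with a=-8, b=4.3, c=8, d=1.5.
ac·Var(V) = (-8)·8·52.4 = -3353.6
bd·Var(Q) = 4.3·1.5·58 = 374.1
(ad+bc)·covariance of V and Q = (22.4)·2 = 44.8
covariance of W and B = -3353.6 + 374.1 + 44.8 = -2934.7.

covariance of W and B = -2934.7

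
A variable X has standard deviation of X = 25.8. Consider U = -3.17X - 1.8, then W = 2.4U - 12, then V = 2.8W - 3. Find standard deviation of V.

standard deviation of U = |-3.17|·25.8 = 81.786.
standard deviation of W = |2.4|·81.786 = 196.2864.
standard deviation of V = |2.8|·196.2864 = 549.60192.

standard deviation of V = 549.60192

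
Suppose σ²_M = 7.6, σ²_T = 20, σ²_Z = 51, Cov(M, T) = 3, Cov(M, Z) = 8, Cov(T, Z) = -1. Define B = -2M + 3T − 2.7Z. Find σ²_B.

σ²_B = 648.79

σ²_B = a²·σ²_M + b²·σ²_T + c²·σ²_Z + 2ab·Cov(M, T) + 2ac·Cov(M, Z) + 2bc·Cov(T, Z), with a = -2, b = 3, c = -2.7.
= 30.4 + 180 + 371.79 + (-36) + 86.4 + 16.2
= 648.79.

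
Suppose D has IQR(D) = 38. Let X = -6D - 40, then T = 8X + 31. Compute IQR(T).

IQR(X) = |-6|·38 = 228.
IQR(T) = |8|·228 = 1824.

IQR(T) = 1824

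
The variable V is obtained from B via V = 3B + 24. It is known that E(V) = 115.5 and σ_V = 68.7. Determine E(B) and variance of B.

From V = 3B + 24: E(V) = a·E(B) + b, so E(B) = (E(V) − b)/a = (115.5 − 24)/3 = 30.5.
variance of V = 68.7² = 4719.69.
variance of V = a²·variance of B, so variance of B = 4719.69/3² = 524.41.

E(B) = 30.5, variance of B = 524.41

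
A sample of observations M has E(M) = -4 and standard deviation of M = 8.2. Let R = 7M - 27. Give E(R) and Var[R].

E(R) = -55, Var[R] = 3294.76

R = 7M - 27 is linear with a = 7, b = -27.
E(R) = a·E(M) + b = 7·(-4) + (-27) = -55.
Var[M] = 8.2² = 67.24.
Var[R] = a²·Var[M] = 7²·67.24 = 3294.76 (the additive constant -27 does not affect variance).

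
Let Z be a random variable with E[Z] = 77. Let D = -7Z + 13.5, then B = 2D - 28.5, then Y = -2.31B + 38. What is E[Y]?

E[D] = (-7)·77 + 13.5 = -525.5.
E[B] = 2·(-525.5) + (-28.5) = -1079.5.
E[Y] = (-2.31)·(-1079.5) + 38 = 2531.645.

E[Y] = 2531.645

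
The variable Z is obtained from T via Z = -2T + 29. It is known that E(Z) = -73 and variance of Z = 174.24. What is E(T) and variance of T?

E(T) = 51, variance of T = 43.56

From Z = -2T + 29: E(Z) = a·E(T) + b, so E(T) = (E(Z) − b)/a = (-73 − 29)/(-2) = 51.
variance of Z = a²·variance of T, so variance of T = 174.24/(-2)² = 43.56.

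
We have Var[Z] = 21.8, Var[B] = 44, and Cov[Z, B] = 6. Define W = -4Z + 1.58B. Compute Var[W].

Var[W] = 382.8016

Var[W] = a²·Var[Z] + b²·Var[B] + 2ab·Cov[Z, B] with a = -4, b = 1.58.
= (-4)²·21.8 + 1.58²·44 + 2·(-4)·1.58·6
= 348.8 + 109.8416 + (-75.84) = 382.8016.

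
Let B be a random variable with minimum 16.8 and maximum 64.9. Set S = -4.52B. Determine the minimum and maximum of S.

min(S) = -293.348, max(S) = -75.936

a = -4.52 < 0, so order reverses: min(S) = a·max(B)+b = (-4.52)·64.9 = -293.348; max(S) = a·min(B)+b = (-4.52)·16.8 = -75.936.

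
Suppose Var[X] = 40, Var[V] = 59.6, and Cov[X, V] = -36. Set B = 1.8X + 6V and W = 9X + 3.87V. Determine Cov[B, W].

By bilinearity, Cov[B, W] = ac·Var[X] + bd·Var[V] + (ad+bc)·Cov[X, V], with a=1.8, b=6, c=9, d=3.87.
ac·Var[X] = 1.8·9·40 = 648
bd·Var[V] = 6·3.87·59.6 = 1383.912
(ad+bc)·Cov[X, V] = (60.966)·(-36) = -2194.776
Cov[B, W] = 648 + 1383.912 + (-2194.776) = -162.864.

Cov[B, W] = -162.864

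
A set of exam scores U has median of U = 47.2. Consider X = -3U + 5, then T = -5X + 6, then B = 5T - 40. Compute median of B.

median of B = 3405

median of X = (-3)·47.2 + 5 = -136.6.
median of T = (-5)·(-136.6) + 6 = 689.
median of B = 5·689 + (-40) = 3405.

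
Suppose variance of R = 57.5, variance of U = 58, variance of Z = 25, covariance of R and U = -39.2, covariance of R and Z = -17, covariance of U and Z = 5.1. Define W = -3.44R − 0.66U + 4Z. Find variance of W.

variance of W = a²·variance of R + b²·variance of U + c²·variance of Z + 2ab·covariance of R and U + 2ac·covariance of R and Z + 2bc·covariance of U and Z, with a = -3.44, b = -0.66, c = 4.
= 680.432 + 25.2648 + 400 + (-177.99936) + 467.84 + (-26.928)
= 1368.60944.

variance of W = 1368.60944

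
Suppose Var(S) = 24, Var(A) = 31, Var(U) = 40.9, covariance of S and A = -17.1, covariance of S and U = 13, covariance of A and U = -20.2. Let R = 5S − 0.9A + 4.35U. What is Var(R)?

Var(R) = 2276.60625

Var(R) = a²·Var(S) + b²·Var(A) + c²·Var(U) + 2ab·covariance of S and A + 2ac·covariance of S and U + 2bc·covariance of A and U, with a = 5, b = -0.9, c = 4.35.
= 600 + 25.11 + 773.93025 + 153.9 + 565.5 + 158.166
= 2276.60625.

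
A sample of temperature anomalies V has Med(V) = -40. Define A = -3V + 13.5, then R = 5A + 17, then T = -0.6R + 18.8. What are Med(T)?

Med(A) = (-3)·(-40) + 13.5 = 133.5.
Med(R) = 5·133.5 + 17 = 684.5.
Med(T) = (-0.6)·684.5 + 18.8 = -391.9.

Med(T) = -391.9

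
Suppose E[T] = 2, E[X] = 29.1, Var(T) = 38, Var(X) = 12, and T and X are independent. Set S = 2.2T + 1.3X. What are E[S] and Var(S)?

E[S] = 42.23, Var(S) = 204.2

E[S] = 2.2·E[T] + 1.3·E[X] = 2.2·2 + 1.3·29.1 = 42.23.
Var(S) = a²·Var(T) + b²·Var(X) + 2ab·covariance of T and X with a = 2.2, b = 1.3.
Independence gives covariance of T and X = 0.
= 2.2²·38 + 1.3²·12 + 2·2.2·1.3·0
= 183.92 + 20.28 + 0 = 204.2.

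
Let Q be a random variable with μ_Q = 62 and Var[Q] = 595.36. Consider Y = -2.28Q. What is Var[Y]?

Y = -2.28Q is linear with a = -2.28, b = 0.
Var[Y] = a²·Var[Q] = (-2.28)²·595.36 = 3094.919424.

Var[Y] = 3094.919424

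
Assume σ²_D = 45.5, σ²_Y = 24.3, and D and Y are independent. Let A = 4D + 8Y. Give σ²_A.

σ²_A = 2283.2

σ²_A = a²·σ²_D + b²·σ²_Y + 2ab·covariance of D and Y with a = 4, b = 8.
Independence gives covariance of D and Y = 0.
= 4²·45.5 + 8²·24.3 + 2·4·8·0
= 728 + 1555.2 + 0 = 2283.2.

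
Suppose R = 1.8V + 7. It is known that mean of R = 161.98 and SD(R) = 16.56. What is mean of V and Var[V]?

From R = 1.8V + 7: mean of R = a·mean of V + b, so mean of V = (mean of R − b)/a = (161.98 − 7)/1.8 = 86.1.
Var[R] = 16.56² = 274.2336.
Var[R] = a²·Var[V], so Var[V] = 274.2336/1.8² = 84.64.

mean of V = 86.1, Var[V] = 84.64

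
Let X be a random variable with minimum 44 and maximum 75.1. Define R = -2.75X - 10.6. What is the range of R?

Range of X = 75.1 − 44 = 31.1.
Range(R) = |a|·Range(X) = |-2.75|·31.1 = 85.525.

Range(R) = 85.525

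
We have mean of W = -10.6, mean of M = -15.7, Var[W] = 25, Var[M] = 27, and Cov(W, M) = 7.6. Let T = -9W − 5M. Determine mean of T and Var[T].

mean of T = 173.9, Var[T] = 3384

mean of T = (-9)·mean of W + (-5)·mean of M = (-9)·(-10.6) + (-5)·(-15.7) = 173.9.
Var[T] = a²·Var[W] + b²·Var[M] + 2ab·Cov(W, M) with a = -9, b = -5.
= (-9)²·25 + (-5)²·27 + 2·(-9)·(-5)·7.6
= 2025 + 675 + 684 = 3384.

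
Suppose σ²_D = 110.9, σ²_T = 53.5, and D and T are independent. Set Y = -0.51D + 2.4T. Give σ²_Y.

σ²_Y = a²·σ²_D + b²·σ²_T + 2ab·Cov(D, T) with a = -0.51, b = 2.4.
Independence gives Cov(D, T) = 0.
= (-0.51)²·110.9 + 2.4²·53.5 + 2·(-0.51)·2.4·0
= 28.84509 + 308.16 + 0 = 337.00509.

σ²_Y = 337.00509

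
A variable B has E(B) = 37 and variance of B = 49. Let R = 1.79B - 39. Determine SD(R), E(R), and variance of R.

SD(R) = 12.53, E(R) = 27.23, variance of R = 157.0009

R = 1.79B - 39 is linear with a = 1.79, b = -39.
SD(B) = √49 = 7.
SD(R) = |a|·SD(B) = |1.79|·7 = 12.53.
E(R) = a·E(B) + b = 1.79·37 + (-39) = 27.23.
variance of R = a²·variance of B = 1.79²·49 = 157.0009 (the additive constant -39 does not affect variance).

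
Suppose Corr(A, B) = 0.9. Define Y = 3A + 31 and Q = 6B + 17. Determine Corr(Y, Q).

Corr(Y, Q) = 0.9

Linear rescalings preserve correlation up to sign; here the slopes 3 and 6 have the same sign, so Corr(Y, Q) = Corr(A, B) = 0.9.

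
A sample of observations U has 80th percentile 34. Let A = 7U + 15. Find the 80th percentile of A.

Since a = 7 > 0 the transformation is increasing, so the 80th percentile of A = a·(P_{80} of U) + b = 7·34 + 15 = 253.

80th percentile of A = 253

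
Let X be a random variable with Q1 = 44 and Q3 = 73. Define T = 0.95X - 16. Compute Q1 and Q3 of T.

a = 0.95 > 0: Q1(T) = a·Q1(X)+b = 25.8, Q3(T) = a·Q3(X)+b = 53.35.

Q1(T) = 25.8, Q3(T) = 53.35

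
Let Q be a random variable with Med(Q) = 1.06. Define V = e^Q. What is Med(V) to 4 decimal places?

Med(V) = 2.8864

e^Q is monotone on this domain, so Med(V) = exp(1.06) ≈ 2.8864.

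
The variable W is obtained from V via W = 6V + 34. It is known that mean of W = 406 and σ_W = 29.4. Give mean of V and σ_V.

mean of V = 62, σ_V = 4.9

From W = 6V + 34: mean of W = a·mean of V + b, so mean of V = (mean of W − b)/a = (406 − 34)/6 = 62.
σ_W = |a|·σ_V, so σ_V = 29.4/|6| = 4.9.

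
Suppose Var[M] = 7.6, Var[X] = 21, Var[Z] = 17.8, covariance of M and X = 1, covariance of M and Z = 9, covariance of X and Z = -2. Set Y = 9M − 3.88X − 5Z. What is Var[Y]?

Var[Y] = a²·Var[M] + b²·Var[X] + c²·Var[Z] + 2ab·covariance of M and X + 2ac·covariance of M and Z + 2bc·covariance of X and Z, with a = 9, b = -3.88, c = -5.
= 615.6 + 316.1424 + 445 + (-69.84) + (-810) + (-77.6)
= 419.3024.

Var[Y] = 419.3024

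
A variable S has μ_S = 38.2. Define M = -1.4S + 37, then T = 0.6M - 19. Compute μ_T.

μ_M = (-1.4)·38.2 + 37 = -16.48.
μ_T = 0.6·(-16.48) + (-19) = -28.888.

μ_T = -28.888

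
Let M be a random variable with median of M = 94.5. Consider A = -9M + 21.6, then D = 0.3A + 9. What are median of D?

median of D = -239.67

median of A = (-9)·94.5 + 21.6 = -828.9.
median of D = 0.3·(-828.9) + 9 = -239.67.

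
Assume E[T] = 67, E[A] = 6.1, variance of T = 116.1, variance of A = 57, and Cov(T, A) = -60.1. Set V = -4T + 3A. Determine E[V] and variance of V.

E[V] = -249.7, variance of V = 3813

E[V] = (-4)·E[T] + 3·E[A] = (-4)·67 + 3·6.1 = -249.7.
variance of V = a²·variance of T + b²·variance of A + 2ab·Cov(T, A) with a = -4, b = 3.
= (-4)²·116.1 + 3²·57 + 2·(-4)·3·(-60.1)
= 1857.6 + 513 + 1442.4 = 3813.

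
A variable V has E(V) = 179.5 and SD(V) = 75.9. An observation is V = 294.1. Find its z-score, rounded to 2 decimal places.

z = 1.51

z = (V − E(V)) / SD(V) = (294.1 − 179.5) / 75.9 ≈ 1.51.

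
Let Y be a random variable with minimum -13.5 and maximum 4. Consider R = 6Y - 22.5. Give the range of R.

Range of Y = 4 − (-13.5) = 17.5.
Range(R) = |a|·Range(Y) = |6|·17.5 = 105.

Range(R) = 105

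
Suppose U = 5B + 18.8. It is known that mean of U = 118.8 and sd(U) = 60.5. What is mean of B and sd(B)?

From U = 5B + 18.8: mean of U = a·mean of B + b, so mean of B = (mean of U − b)/a = (118.8 − 18.8)/5 = 20.
sd(U) = |a|·sd(B), so sd(B) = 60.5/|5| = 12.1.

mean of B = 20, sd(B) = 12.1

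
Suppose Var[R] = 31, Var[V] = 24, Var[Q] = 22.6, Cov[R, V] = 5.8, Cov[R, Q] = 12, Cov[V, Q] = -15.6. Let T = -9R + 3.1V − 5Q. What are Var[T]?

Var[T] = a²·Var[R] + b²·Var[V] + c²·Var[Q] + 2ab·Cov[R, V] + 2ac·Cov[R, Q] + 2bc·Cov[V, Q], with a = -9, b = 3.1, c = -5.
= 2511 + 230.64 + 565 + (-323.64) + 1080 + 483.6
= 4546.6.

Var[T] = 4546.6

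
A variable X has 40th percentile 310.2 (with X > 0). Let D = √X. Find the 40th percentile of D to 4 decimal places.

40th percentile of D = 17.6125

√X is increasing, so P_{40}(D) = g(P_{40}(X)) ≈ 17.6125.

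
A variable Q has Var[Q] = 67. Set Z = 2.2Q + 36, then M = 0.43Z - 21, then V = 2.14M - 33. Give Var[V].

Var[Z] = 2.2²·67 = 324.28.
Var[M] = 0.43²·324.28 = 59.959372.
Var[V] = 2.14²·59.959372 = 274.5899400112.

Var[V] = 274.5899400112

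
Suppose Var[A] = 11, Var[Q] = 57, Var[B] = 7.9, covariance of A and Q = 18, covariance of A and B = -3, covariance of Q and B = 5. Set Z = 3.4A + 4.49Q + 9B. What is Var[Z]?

Var[Z] = 2686.2617

Var[Z] = a²·Var[A] + b²·Var[Q] + c²·Var[B] + 2ab·covariance of A and Q + 2ac·covariance of A and B + 2bc·covariance of Q and B, with a = 3.4, b = 4.49, c = 9.
= 127.16 + 1149.1257 + 639.9 + 549.576 + (-183.6) + 404.1
= 2686.2617.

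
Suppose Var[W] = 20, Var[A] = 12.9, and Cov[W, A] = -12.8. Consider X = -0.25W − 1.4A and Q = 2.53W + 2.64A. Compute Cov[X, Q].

By bilinearity, Cov[X, Q] = ac·Var[W] + bd·Var[A] + (ad+bc)·Cov[W, A], with a=-0.25, b=-1.4, c=2.53, d=2.64.
ac·Var[W] = (-0.25)·2.53·20 = -12.65
bd·Var[A] = (-1.4)·2.64·12.9 = -47.6784
(ad+bc)·Cov[W, A] = (-4.202)·(-12.8) = 53.7856
Cov[X, Q] = -12.65 + (-47.6784) + 53.7856 = -6.5428.

Cov[X, Q] = -6.5428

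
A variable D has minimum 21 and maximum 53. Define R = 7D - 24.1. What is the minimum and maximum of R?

a = 7 > 0, so min(R) = a·min(D)+b = 7·21 + (-24.1) = 122.9 and max(R) = 7·53 + (-24.1) = 346.9.

min(R) = 122.9, max(R) = 346.9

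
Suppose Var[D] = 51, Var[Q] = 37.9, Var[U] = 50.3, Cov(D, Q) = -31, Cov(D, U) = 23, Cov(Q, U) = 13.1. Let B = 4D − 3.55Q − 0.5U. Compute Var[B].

Var[B] = a²·Var[D] + b²·Var[Q] + c²·Var[U] + 2ab·Cov(D, Q) + 2ac·Cov(D, U) + 2bc·Cov(Q, U), with a = 4, b = -3.55, c = -0.5.
= 816 + 477.63475 + 12.575 + 880.4 + (-92) + 46.505
= 2141.11475.

Var[B] = 2141.11475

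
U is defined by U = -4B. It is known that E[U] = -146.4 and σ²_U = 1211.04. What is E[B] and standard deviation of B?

E[B] = 36.6, standard deviation of B = 8.7

From U = -4B: E[U] = a·E[B] + b, so E[B] = (E[U] − b)/a = (-146.4 − 0)/(-4) = 36.6.
standard deviation of U = √1211.04 = 34.8.
standard deviation of U = |a|·standard deviation of B, so standard deviation of B = 34.8/|-4| = 8.7.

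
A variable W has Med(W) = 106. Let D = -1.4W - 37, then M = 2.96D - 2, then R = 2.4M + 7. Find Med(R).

Med(R) = -1314.8816

Med(D) = (-1.4)·106 + (-37) = -185.4.
Med(M) = 2.96·(-185.4) + (-2) = -550.784.
Med(R) = 2.4·(-550.784) + 7 = -1314.8816.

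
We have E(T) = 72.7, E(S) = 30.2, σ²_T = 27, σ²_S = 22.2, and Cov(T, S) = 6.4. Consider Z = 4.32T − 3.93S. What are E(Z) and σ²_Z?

E(Z) = 4.32·E(T) + (-3.93)·E(S) = 4.32·72.7 + (-3.93)·30.2 = 195.378.
σ²_Z = a²·σ²_T + b²·σ²_S + 2ab·Cov(T, S) with a = 4.32, b = -3.93.
= 4.32²·27 + (-3.93)²·22.2 + 2·4.32·(-3.93)·6.4
= 503.8848 + 342.87678 + (-217.31328) = 629.4483.

E(Z) = 195.378, σ²_Z = 629.4483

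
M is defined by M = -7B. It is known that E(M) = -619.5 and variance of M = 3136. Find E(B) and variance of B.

From M = -7B: E(M) = a·E(B) + b, so E(B) = (E(M) − b)/a = (-619.5 − 0)/(-7) = 88.5.
variance of M = a²·variance of B, so variance of B = 3136/(-7)² = 64.

E(B) = 88.5, variance of B = 64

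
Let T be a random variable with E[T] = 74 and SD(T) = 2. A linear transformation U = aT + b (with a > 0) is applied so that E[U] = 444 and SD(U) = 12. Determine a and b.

SD(U) = a·SD(T) (a > 0), so a = 12/2 = 6.
E[U] = a·E[T] + b, so b = 444 − 6·74 = 0.

a = 6, b = 0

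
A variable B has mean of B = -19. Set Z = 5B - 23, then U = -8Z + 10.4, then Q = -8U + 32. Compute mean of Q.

mean of Z = 5·(-19) + (-23) = -118.
mean of U = (-8)·(-118) + 10.4 = 954.4.
mean of Q = (-8)·954.4 + 32 = -7603.2.

mean of Q = -7603.2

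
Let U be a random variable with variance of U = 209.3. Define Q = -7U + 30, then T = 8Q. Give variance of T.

variance of Q = (-7)²·209.3 = 10255.7.
variance of T = 8²·10255.7 = 656364.8.

variance of T = 656364.8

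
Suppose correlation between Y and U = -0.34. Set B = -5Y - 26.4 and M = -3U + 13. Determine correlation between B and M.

Linear rescalings preserve correlation up to sign; here the slopes -5 and -3 have the same sign, so correlation between B and M = correlation between Y and U = -0.34.

correlation between B and M = -0.34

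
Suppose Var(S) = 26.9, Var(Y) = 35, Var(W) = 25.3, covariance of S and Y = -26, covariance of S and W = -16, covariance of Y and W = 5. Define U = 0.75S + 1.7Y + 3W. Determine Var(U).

Var(U) = 256.68125

Var(U) = a²·Var(S) + b²·Var(Y) + c²·Var(W) + 2ab·covariance of S and Y + 2ac·covariance of S and W + 2bc·covariance of Y and W, with a = 0.75, b = 1.7, c = 3.
= 15.13125 + 101.15 + 227.7 + (-66.3) + (-72) + 51
= 256.68125.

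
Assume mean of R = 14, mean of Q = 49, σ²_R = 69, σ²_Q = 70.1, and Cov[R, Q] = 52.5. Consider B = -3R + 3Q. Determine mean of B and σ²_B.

mean of B = 105, σ²_B = 306.9

mean of B = (-3)·mean of R + 3·mean of Q = (-3)·14 + 3·49 = 105.
σ²_B = a²·σ²_R + b²·σ²_Q + 2ab·Cov[R, Q] with a = -3, b = 3.
= (-3)²·69 + 3²·70.1 + 2·(-3)·3·52.5
= 621 + 630.9 + (-945) = 306.9.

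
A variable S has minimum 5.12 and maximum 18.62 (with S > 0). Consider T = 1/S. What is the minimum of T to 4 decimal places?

min(T) = 0.0537

1/S is decreasing on this domain, so min(T) comes from max(S) = 18.62: min(T) = 1/(18.62) ≈ 0.0537.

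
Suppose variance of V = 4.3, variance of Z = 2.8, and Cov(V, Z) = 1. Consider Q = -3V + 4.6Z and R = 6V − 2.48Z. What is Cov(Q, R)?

Cov(Q, R) = -74.3024

By bilinearity, Cov(Q, R) = ac·variance of V + bd·variance of Z + (ad+bc)·Cov(V, Z), with a=-3, b=4.6, c=6, d=-2.48.
ac·variance of V = (-3)·6·4.3 = -77.4
bd·variance of Z = 4.6·(-2.48)·2.8 = -31.9424
(ad+bc)·Cov(V, Z) = (35.04)·1 = 35.04
Cov(Q, R) = -77.4 + (-31.9424) + 35.04 = -74.3024.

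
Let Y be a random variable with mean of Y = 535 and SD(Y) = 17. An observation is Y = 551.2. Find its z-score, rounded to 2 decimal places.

z = 0.95

z = (Y − mean of Y) / SD(Y) = (551.2 − 535) / 17 ≈ 0.95.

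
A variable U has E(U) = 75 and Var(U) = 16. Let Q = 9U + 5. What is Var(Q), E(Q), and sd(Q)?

Q = 9U + 5 is linear with a = 9, b = 5.
Var(Q) = a²·Var(U) = 9²·16 = 1296 (the additive constant 5 does not affect variance).
E(Q) = a·E(U) + b = 9·75 + 5 = 680.
sd(U) = √16 = 4.
sd(Q) = |a|·sd(U) = |9|·4 = 36.

Var(Q) = 1296, E(Q) = 680, sd(Q) = 36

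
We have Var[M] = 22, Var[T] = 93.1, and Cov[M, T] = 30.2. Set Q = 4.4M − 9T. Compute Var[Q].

Var[Q] = a²·Var[M] + b²·Var[T] + 2ab·Cov[M, T] with a = 4.4, b = -9.
= 4.4²·22 + (-9)²·93.1 + 2·4.4·(-9)·30.2
= 425.92 + 7541.1 + (-2391.84) = 5575.18.

Var[Q] = 5575.18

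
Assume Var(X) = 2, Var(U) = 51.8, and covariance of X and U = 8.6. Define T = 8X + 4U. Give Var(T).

Var(T) = a²·Var(X) + b²·Var(U) + 2ab·covariance of X and U with a = 8, b = 4.
= 8²·2 + 4²·51.8 + 2·8·4·8.6
= 128 + 828.8 + 550.4 = 1507.2.

Var(T) = 1507.2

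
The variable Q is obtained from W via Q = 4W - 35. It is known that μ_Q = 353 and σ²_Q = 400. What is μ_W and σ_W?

From Q = 4W - 35: μ_Q = a·μ_W + b, so μ_W = (μ_Q − b)/a = (353 − (-35))/4 = 97.
σ_Q = √400 = 20.
σ_Q = |a|·σ_W, so σ_W = 20/|4| = 5.

μ_W = 97, σ_W = 5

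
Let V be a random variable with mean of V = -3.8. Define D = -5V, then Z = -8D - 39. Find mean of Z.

mean of D = (-5)·(-3.8) = 19.
mean of Z = (-8)·19 + (-39) = -191.

mean of Z = -191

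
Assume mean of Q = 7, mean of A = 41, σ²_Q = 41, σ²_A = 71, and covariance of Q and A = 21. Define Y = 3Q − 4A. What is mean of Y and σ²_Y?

mean of Y = -143, σ²_Y = 1001

mean of Y = 3·mean of Q + (-4)·mean of A = 3·7 + (-4)·41 = -143.
σ²_Y = a²·σ²_Q + b²·σ²_A + 2ab·covariance of Q and A with a = 3, b = -4.
= 3²·41 + (-4)²·71 + 2·3·(-4)·21
= 369 + 1136 + (-504) = 1001.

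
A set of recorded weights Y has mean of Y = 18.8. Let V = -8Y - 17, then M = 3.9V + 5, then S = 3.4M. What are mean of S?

mean of V = (-8)·18.8 + (-17) = -167.4.
mean of M = 3.9·(-167.4) + 5 = -647.86.
mean of S = 3.4·(-647.86) = -2202.724.

mean of S = -2202.724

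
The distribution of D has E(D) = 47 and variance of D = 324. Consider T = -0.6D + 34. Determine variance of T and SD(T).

variance of T = 116.64, SD(T) = 10.8

T = -0.6D + 34 is linear with a = -0.6, b = 34.
variance of T = a²·variance of D = (-0.6)²·324 = 116.64 (the additive constant 34 does not affect variance).
SD(D) = √324 = 18.
SD(T) = |a|·SD(D) = |-0.6|·18 = 10.8.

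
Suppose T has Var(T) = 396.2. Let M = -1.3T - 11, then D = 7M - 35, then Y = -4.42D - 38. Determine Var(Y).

Var(M) = (-1.3)²·396.2 = 669.578.
Var(D) = 7²·669.578 = 32809.322.
Var(Y) = (-4.42)²·32809.322 = 640976.0383208.

Var(Y) = 640976.0383208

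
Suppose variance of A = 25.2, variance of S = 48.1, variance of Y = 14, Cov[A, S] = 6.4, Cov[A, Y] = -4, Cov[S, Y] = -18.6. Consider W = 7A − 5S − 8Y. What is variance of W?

variance of W = 1845.3

variance of W = a²·variance of A + b²·variance of S + c²·variance of Y + 2ab·Cov[A, S] + 2ac·Cov[A, Y] + 2bc·Cov[S, Y], with a = 7, b = -5, c = -8.
= 1234.8 + 1202.5 + 896 + (-448) + 448 + (-1488)
= 1845.3.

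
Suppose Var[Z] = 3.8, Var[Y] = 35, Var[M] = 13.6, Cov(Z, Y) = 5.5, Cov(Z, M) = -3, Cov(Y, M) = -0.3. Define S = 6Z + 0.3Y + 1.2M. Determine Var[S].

Var[S] = 135.918

Var[S] = a²·Var[Z] + b²·Var[Y] + c²·Var[M] + 2ab·Cov(Z, Y) + 2ac·Cov(Z, M) + 2bc·Cov(Y, M), with a = 6, b = 0.3, c = 1.2.
= 136.8 + 3.15 + 19.584 + 19.8 + (-43.2) + (-0.216)
= 135.918.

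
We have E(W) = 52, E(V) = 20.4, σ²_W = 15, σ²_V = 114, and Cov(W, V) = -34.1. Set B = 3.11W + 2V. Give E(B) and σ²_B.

E(B) = 202.52, σ²_B = 176.8775

E(B) = 3.11·E(W) + 2·E(V) = 3.11·52 + 2·20.4 = 202.52.
σ²_B = a²·σ²_W + b²·σ²_V + 2ab·Cov(W, V) with a = 3.11, b = 2.
= 3.11²·15 + 2²·114 + 2·3.11·2·(-34.1)
= 145.0815 + 456 + (-424.204) = 176.8775.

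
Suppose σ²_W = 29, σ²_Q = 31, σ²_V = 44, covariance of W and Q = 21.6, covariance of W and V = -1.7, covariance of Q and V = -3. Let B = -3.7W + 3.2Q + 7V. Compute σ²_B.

σ²_B = a²·σ²_W + b²·σ²_Q + c²·σ²_V + 2ab·covariance of W and Q + 2ac·covariance of W and V + 2bc·covariance of Q and V, with a = -3.7, b = 3.2, c = 7.
= 397.01 + 317.44 + 2156 + (-511.488) + 88.06 + (-134.4)
= 2312.622.

σ²_B = 2312.622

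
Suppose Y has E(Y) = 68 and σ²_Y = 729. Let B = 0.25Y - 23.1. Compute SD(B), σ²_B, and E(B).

B = 0.25Y - 23.1 is linear with a = 0.25, b = -23.1.
SD(Y) = √729 = 27.
SD(B) = |a|·SD(Y) = |0.25|·27 = 6.75.
σ²_B = a²·σ²_Y = 0.25²·729 = 45.5625 (the additive constant -23.1 does not affect variance).
E(B) = a·E(Y) + b = 0.25·68 + (-23.1) = -6.1.

SD(B) = 6.75, σ²_B = 45.5625, E(B) = -6.1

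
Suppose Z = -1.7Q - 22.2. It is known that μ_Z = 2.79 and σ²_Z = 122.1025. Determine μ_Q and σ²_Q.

From Z = -1.7Q - 22.2: μ_Z = a·μ_Q + b, so μ_Q = (μ_Z − b)/a = (2.79 − (-22.2))/(-1.7) = -14.7.
σ²_Z = a²·σ²_Q, so σ²_Q = 122.1025/(-1.7)² = 42.25.

μ_Q = -14.7, σ²_Q = 42.25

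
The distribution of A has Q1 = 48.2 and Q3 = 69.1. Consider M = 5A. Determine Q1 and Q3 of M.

a = 5 > 0: Q1(M) = a·Q1(A)+b = 241, Q3(M) = a·Q3(A)+b = 345.5.

Q1(M) = 241, Q3(M) = 345.5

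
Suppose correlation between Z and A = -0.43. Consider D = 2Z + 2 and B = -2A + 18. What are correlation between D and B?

Linear rescalings preserve |correlation|; the slopes 2 and -2 have opposite signs, so the correlation flips sign: correlation between D and B = −correlation between Z and A = 0.43.

correlation between D and B = 0.43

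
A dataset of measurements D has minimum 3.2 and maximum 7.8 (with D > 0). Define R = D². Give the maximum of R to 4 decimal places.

D² is increasing on this domain, so max(R) comes from max(D) = 7.8: max(R) = square(7.8) = 60.84.

max(R) = 60.84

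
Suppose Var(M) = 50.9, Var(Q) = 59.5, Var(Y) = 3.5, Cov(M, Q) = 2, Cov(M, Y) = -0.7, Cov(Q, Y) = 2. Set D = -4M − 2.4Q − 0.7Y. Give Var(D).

Var(D) = a²·Var(M) + b²·Var(Q) + c²·Var(Y) + 2ab·Cov(M, Q) + 2ac·Cov(M, Y) + 2bc·Cov(Q, Y), with a = -4, b = -2.4, c = -0.7.
= 814.4 + 342.72 + 1.715 + 38.4 + (-3.92) + 6.72
= 1200.035.

Var(D) = 1200.035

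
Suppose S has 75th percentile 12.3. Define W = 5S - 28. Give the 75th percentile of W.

75th percentile of W = 33.5

Since a = 5 > 0 the transformation is increasing, so the 75th percentile of W = a·(P_{75} of S) + b = 5·12.3 + (-28) = 33.5.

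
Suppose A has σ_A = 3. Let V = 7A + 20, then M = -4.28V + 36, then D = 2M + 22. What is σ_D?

σ_D = 179.76

σ_V = |7|·3 = 21.
σ_M = |-4.28|·21 = 89.88.
σ_D = |2|·89.88 = 179.76.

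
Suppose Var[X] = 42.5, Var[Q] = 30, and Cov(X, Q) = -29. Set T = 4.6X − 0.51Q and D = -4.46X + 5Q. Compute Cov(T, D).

By bilinearity, Cov(T, D) = ac·Var[X] + bd·Var[Q] + (ad+bc)·Cov(X, Q), with a=4.6, b=-0.51, c=-4.46, d=5.
ac·Var[X] = 4.6·(-4.46)·42.5 = -871.93
bd·Var[Q] = (-0.51)·5·30 = -76.5
(ad+bc)·Cov(X, Q) = (25.2746)·(-29) = -732.9634
Cov(T, D) = -871.93 + (-76.5) + (-732.9634) = -1681.3934.

Cov(T, D) = -1681.3934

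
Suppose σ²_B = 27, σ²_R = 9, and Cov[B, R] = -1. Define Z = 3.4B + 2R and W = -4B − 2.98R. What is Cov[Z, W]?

Cov[Z, W] = -402.708

By bilinearity, Cov[Z, W] = ac·σ²_B + bd·σ²_R + (ad+bc)·Cov[B, R], with a=3.4, b=2, c=-4, d=-2.98.
ac·σ²_B = 3.4·(-4)·27 = -367.2
bd·σ²_R = 2·(-2.98)·9 = -53.64
(ad+bc)·Cov[B, R] = (-18.132)·(-1) = 18.132
Cov[Z, W] = -367.2 + (-53.64) + 18.132 = -402.708.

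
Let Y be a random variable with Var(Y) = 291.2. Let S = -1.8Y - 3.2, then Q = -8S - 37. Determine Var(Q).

Var(Q) = 60383.232

Var(S) = (-1.8)²·291.2 = 943.488.
Var(Q) = (-8)²·943.488 = 60383.232.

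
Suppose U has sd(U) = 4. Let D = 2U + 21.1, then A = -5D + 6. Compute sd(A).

sd(A) = 40

sd(D) = |2|·4 = 8.
sd(A) = |-5|·8 = 40.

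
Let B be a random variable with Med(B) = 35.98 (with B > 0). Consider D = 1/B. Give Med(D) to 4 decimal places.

1/B is monotone on this domain, so Med(D) = 1/(35.98) ≈ 0.0278.

Med(D) = 0.0278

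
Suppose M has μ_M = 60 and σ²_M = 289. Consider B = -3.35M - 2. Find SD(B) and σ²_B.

SD(B) = 56.95, σ²_B = 3243.3025

B = -3.35M - 2 is linear with a = -3.35, b = -2.
SD(M) = √289 = 17.
SD(B) = |a|·SD(M) = |-3.35|·17 = 56.95.
σ²_B = a²·σ²_M = (-3.35)²·289 = 3243.3025 (the additive constant -2 does not affect variance).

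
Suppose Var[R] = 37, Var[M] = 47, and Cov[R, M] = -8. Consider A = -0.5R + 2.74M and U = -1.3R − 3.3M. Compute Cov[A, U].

Cov[A, U] = -385.628

By bilinearity, Cov[A, U] = ac·Var[R] + bd·Var[M] + (ad+bc)·Cov[R, M], with a=-0.5, b=2.74, c=-1.3, d=-3.3.
ac·Var[R] = (-0.5)·(-1.3)·37 = 24.05
bd·Var[M] = 2.74·(-3.3)·47 = -424.974
(ad+bc)·Cov[R, M] = (-1.912)·(-8) = 15.296
Cov[A, U] = 24.05 + (-424.974) + 15.296 = -385.628.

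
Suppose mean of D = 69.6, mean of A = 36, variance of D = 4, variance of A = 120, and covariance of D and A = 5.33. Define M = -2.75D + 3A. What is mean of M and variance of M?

mean of M = (-2.75)·mean of D + 3·mean of A = (-2.75)·69.6 + 3·36 = -83.4.
variance of M = a²·variance of D + b²·variance of A + 2ab·covariance of D and A with a = -2.75, b = 3.
= (-2.75)²·4 + 3²·120 + 2·(-2.75)·3·5.33
= 30.25 + 1080 + (-87.945) = 1022.305.

mean of M = -83.4, variance of M = 1022.305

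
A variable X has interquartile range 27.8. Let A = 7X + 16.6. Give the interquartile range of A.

Under A = aX + b, IQR(A) = |a|·IQR(X) = |7|·27.8 = 194.6 (shifts cancel; spread scales by |a|).

IQR(A) = 194.6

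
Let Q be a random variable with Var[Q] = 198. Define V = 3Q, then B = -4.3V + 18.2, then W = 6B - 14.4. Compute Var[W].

Var[W] = 1186170.48

Var[V] = 3²·198 = 1782.
Var[B] = (-4.3)²·1782 = 32949.18.
Var[W] = 6²·32949.18 = 1186170.48.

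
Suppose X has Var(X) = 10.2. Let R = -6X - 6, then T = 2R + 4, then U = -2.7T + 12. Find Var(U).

Var(R) = (-6)²·10.2 = 367.2.
Var(T) = 2²·367.2 = 1468.8.
Var(U) = (-2.7)²·1468.8 = 10707.552.

Var(U) = 10707.552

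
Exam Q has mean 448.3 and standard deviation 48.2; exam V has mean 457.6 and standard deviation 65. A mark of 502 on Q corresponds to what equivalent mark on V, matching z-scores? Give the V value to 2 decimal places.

V = 530.02

z = (502 − 448.3)/48.2 ≈ 1.1141.
V = 457.6 + z·65 = 457.6 + (502 − 448.3)·65/48.2 ≈ 530.02.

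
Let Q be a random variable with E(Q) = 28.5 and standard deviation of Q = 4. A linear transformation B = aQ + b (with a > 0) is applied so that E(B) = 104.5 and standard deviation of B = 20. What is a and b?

a = 5, b = -38

standard deviation of B = a·standard deviation of Q (a > 0), so a = 20/4 = 5.
E(B) = a·E(Q) + b, so b = 104.5 − 5·28.5 = -38.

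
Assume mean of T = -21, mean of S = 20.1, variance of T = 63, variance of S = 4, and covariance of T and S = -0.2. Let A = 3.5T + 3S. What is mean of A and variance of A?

mean of A = 3.5·mean of T + 3·mean of S = 3.5·(-21) + 3·20.1 = -13.2.
variance of A = a²·variance of T + b²·variance of S + 2ab·covariance of T and S with a = 3.5, b = 3.
= 3.5²·63 + 3²·4 + 2·3.5·3·(-0.2)
= 771.75 + 36 + (-4.2) = 803.55.

mean of A = -13.2, variance of A = 803.55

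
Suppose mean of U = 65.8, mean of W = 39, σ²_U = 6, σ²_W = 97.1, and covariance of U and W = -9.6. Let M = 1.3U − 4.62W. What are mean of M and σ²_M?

mean of M = 1.3·mean of U + (-4.62)·mean of W = 1.3·65.8 + (-4.62)·39 = -94.64.
σ²_M = a²·σ²_U + b²·σ²_W + 2ab·covariance of U and W with a = 1.3, b = -4.62.
= 1.3²·6 + (-4.62)²·97.1 + 2·1.3·(-4.62)·(-9.6)
= 10.14 + 2072.54124 + 115.3152 = 2197.99644.

mean of M = -94.64, σ²_M = 2197.99644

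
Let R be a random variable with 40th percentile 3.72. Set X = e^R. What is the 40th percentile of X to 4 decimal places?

e^R is increasing, so P_{40}(X) = g(P_{40}(R)) ≈ 41.2644.

40th percentile of X = 41.2644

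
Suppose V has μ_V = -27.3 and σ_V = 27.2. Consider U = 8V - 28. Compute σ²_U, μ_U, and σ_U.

σ²_U = 47349.76, μ_U = -246.4, σ_U = 217.6

U = 8V - 28 is linear with a = 8, b = -28.
σ²_V = 27.2² = 739.84.
σ²_U = a²·σ²_V = 8²·739.84 = 47349.76 (the additive constant -28 does not affect variance).
μ_U = a·μ_V + b = 8·(-27.3) + (-28) = -246.4.
σ_U = |a|·σ_V = |8|·27.2 = 217.6.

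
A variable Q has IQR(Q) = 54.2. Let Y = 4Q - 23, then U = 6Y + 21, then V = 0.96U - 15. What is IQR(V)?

IQR(Y) = |4|·54.2 = 216.8.
IQR(U) = |6|·216.8 = 1300.8.
IQR(V) = |0.96|·1300.8 = 1248.768.

IQR(V) = 1248.768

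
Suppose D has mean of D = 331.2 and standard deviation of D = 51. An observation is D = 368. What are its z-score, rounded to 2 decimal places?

z = (D − mean of D) / standard deviation of D = (368 − 331.2) / 51 ≈ 0.72.

z = 0.72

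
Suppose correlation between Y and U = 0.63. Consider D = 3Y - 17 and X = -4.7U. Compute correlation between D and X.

correlation between D and X = -0.63

Linear rescalings preserve |correlation|; the slopes 3 and -4.7 have opposite signs, so the correlation flips sign: correlation between D and X = −correlation between Y and U = -0.63.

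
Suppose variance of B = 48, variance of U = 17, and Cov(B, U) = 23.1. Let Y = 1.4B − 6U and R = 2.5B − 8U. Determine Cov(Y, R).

Cov(Y, R) = 378.78

By bilinearity, Cov(Y, R) = ac·variance of B + bd·variance of U + (ad+bc)·Cov(B, U), with a=1.4, b=-6, c=2.5, d=-8.
ac·variance of B = 1.4·2.5·48 = 168
bd·variance of U = (-6)·(-8)·17 = 816
(ad+bc)·Cov(B, U) = (-26.2)·23.1 = -605.22
Cov(Y, R) = 168 + 816 + (-605.22) = 378.78.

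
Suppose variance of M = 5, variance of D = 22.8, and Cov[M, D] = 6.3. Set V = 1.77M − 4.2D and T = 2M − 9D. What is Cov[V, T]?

Cov[V, T] = 726.261

By bilinearity, Cov[V, T] = ac·variance of M + bd·variance of D + (ad+bc)·Cov[M, D], with a=1.77, b=-4.2, c=2, d=-9.
ac·variance of M = 1.77·2·5 = 17.7
bd·variance of D = (-4.2)·(-9)·22.8 = 861.84
(ad+bc)·Cov[M, D] = (-24.33)·6.3 = -153.279
Cov[V, T] = 17.7 + 861.84 + (-153.279) = 726.261.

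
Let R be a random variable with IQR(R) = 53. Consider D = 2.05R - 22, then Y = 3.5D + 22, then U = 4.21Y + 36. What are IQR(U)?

IQR(D) = |2.05|·53 = 108.65.
IQR(Y) = |3.5|·108.65 = 380.275.
IQR(U) = |4.21|·380.275 = 1600.95775.

IQR(U) = 1600.95775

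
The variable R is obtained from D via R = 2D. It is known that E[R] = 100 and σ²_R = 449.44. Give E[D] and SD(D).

E[D] = 50, SD(D) = 10.6

From R = 2D: E[R] = a·E[D] + b, so E[D] = (E[R] − b)/a = (100 − 0)/2 = 50.
SD(R) = √449.44 = 21.2.
SD(R) = |a|·SD(D), so SD(D) = 21.2/|2| = 10.6.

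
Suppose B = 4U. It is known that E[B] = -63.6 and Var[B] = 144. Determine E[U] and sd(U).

From B = 4U: E[B] = a·E[U] + b, so E[U] = (E[B] − b)/a = (-63.6 − 0)/4 = -15.9.
sd(B) = √144 = 12.
sd(B) = |a|·sd(U), so sd(U) = 12/|4| = 3.

E[U] = -15.9, sd(U) = 3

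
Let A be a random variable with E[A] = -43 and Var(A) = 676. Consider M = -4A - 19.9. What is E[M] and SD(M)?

M = -4A - 19.9 is linear with a = -4, b = -19.9.
E[M] = a·E[A] + b = (-4)·(-43) + (-19.9) = 152.1.
SD(A) = √676 = 26.
SD(M) = |a|·SD(A) = |-4|·26 = 104.

E[M] = 152.1, SD(M) = 104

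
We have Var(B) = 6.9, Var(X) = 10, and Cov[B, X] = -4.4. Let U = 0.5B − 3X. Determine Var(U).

Var(U) = 104.925

Var(U) = a²·Var(B) + b²·Var(X) + 2ab·Cov[B, X] with a = 0.5, b = -3.
= 0.5²·6.9 + (-3)²·10 + 2·0.5·(-3)·(-4.4)
= 1.725 + 90 + 13.2 = 104.925.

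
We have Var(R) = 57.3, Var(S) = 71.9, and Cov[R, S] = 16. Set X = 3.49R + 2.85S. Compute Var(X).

Var(X) = 1600.21548

Var(X) = a²·Var(R) + b²·Var(S) + 2ab·Cov[R, S] with a = 3.49, b = 2.85.
= 3.49²·57.3 + 2.85²·71.9 + 2·3.49·2.85·16
= 697.91973 + 584.00775 + 318.288 = 1600.21548.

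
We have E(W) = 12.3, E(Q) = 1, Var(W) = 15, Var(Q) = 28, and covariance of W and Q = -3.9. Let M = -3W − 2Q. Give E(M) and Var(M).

E(M) = -38.9, Var(M) = 200.2

E(M) = (-3)·E(W) + (-2)·E(Q) = (-3)·12.3 + (-2)·1 = -38.9.
Var(M) = a²·Var(W) + b²·Var(Q) + 2ab·covariance of W and Q with a = -3, b = -2.
= (-3)²·15 + (-2)²·28 + 2·(-3)·(-2)·(-3.9)
= 135 + 112 + (-46.8) = 200.2.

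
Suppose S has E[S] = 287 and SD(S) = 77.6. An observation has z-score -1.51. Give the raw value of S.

S = 169.824

S = E[S] + z·SD(S) = 287 + (-1.51)·77.6 = 169.824.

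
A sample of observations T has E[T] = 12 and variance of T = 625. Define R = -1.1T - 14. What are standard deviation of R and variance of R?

R = -1.1T - 14 is linear with a = -1.1, b = -14.
standard deviation of T = √625 = 25.
standard deviation of R = |a|·standard deviation of T = |-1.1|·25 = 27.5.
variance of R = a²·variance of T = (-1.1)²·625 = 756.25 (the additive constant -14 does not affect variance).

standard deviation of R = 27.5, variance of R = 756.25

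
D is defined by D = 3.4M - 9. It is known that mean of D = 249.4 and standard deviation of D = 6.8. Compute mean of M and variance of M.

mean of M = 76, variance of M = 4

From D = 3.4M - 9: mean of D = a·mean of M + b, so mean of M = (mean of D − b)/a = (249.4 − (-9))/3.4 = 76.
variance of D = 6.8² = 46.24.
variance of D = a²·variance of M, so variance of M = 46.24/3.4² = 4.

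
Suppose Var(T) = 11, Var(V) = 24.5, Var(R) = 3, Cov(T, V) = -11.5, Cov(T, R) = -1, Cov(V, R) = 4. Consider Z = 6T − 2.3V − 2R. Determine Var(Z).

Var(Z) = 915.805

Var(Z) = a²·Var(T) + b²·Var(V) + c²·Var(R) + 2ab·Cov(T, V) + 2ac·Cov(T, R) + 2bc·Cov(V, R), with a = 6, b = -2.3, c = -2.
= 396 + 129.605 + 12 + 317.4 + 24 + 36.8
= 915.805.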